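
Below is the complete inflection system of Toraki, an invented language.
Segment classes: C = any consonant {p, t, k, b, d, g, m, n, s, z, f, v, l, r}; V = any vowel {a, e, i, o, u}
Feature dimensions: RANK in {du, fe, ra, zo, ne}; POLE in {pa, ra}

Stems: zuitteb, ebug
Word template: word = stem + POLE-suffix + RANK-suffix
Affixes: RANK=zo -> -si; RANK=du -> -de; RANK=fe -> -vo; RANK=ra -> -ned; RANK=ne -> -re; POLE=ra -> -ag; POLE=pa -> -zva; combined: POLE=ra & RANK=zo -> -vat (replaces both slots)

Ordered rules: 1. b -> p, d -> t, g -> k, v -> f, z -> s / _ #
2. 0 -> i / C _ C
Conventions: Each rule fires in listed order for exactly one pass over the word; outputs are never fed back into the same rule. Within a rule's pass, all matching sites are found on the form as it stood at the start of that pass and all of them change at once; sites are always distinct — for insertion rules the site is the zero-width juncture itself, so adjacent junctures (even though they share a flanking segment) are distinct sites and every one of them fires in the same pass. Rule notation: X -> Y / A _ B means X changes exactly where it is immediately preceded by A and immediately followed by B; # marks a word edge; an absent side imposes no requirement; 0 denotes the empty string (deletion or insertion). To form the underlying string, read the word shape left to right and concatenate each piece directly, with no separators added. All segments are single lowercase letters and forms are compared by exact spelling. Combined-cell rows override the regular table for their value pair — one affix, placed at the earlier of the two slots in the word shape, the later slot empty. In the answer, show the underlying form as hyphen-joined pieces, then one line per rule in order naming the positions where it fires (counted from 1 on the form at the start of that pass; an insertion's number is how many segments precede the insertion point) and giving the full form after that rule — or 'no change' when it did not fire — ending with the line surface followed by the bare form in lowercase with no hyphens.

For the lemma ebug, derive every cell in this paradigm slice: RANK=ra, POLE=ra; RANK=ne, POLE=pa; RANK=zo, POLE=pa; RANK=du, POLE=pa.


cell RANK=ra, POLE=ra:
underlying: ebug-ag-ned
1. b -> p, d -> t, g -> k, v -> f, z -> s / _ #: fires at position(s) 9: ebugagnet
2. 0 -> i / C _ C: inserts after position(s) 6: ebugaginet
surface: ebugaginet

cell RANK=ne, POLE=pa:
underlying: ebug-zva-re
1. b -> p, d -> t, g -> k, v -> f, z -> s / _ #: no change
2. 0 -> i / C _ C: inserts after position(s) 4, 5: ebugizivare
surface: ebugizivare

cell RANK=zo, POLE=pa:
underlying: ebug-zva-si
1. b -> p, d -> t, g -> k, v -> f, z -> s / _ #: no change
2. 0 -> i / C _ C: inserts after position(s) 4, 5: ebugizivasi
surface: ebugizivasi

cell RANK=du, POLE=pa:
underlying: ebug-zva-de
1. b -> p, d -> t, g -> k, v -> f, z -> s / _ #: no change
2. 0 -> i / C _ C: inserts after position(s) 4, 5: ebugizivade
surface: ebugizivade


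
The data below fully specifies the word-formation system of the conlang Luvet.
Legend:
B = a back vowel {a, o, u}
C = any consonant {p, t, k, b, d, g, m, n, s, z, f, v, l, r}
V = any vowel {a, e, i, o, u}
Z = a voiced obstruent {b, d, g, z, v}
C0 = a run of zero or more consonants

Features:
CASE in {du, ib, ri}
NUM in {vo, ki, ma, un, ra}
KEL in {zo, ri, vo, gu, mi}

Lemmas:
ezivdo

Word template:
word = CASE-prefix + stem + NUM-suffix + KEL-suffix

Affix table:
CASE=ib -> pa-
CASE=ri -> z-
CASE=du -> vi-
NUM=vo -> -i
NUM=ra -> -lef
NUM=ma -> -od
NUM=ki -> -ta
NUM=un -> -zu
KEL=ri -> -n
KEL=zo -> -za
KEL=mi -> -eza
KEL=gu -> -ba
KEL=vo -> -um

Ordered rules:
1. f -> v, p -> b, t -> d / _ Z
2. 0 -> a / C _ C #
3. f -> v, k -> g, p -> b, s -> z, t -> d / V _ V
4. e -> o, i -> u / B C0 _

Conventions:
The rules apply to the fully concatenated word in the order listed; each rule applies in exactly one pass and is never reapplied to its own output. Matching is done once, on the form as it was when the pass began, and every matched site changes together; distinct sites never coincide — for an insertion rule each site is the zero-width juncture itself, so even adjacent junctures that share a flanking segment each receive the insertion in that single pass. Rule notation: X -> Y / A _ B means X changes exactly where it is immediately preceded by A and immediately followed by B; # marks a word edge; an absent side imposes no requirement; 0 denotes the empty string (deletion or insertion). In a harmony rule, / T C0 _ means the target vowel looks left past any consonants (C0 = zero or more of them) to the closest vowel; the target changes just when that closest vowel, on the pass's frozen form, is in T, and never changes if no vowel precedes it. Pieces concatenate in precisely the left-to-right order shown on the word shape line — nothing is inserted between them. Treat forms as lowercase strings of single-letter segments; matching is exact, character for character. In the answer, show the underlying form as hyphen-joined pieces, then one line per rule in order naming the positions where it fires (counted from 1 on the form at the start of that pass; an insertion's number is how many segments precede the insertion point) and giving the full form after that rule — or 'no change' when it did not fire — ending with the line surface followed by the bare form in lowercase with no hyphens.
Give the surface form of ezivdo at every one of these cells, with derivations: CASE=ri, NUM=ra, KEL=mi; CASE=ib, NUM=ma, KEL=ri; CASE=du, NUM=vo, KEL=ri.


cell CASE=ri, NUM=ra, KEL=mi:
underlying: z-ezivdo-lef-eza
1. f -> v, p -> b, t -> d / _ Z: no change
2. 0 -> a / C _ C #: no change
3. f -> v, k -> g, p -> b, s -> z, t -> d / V _ V: fires at position(s) 10: zezivdoleveza
4. e -> o, i -> u / B C0 _: fires at position(s) 9: zezivdoloveza
surface: zezivdoloveza

cell CASE=ib, NUM=ma, KEL=ri:
underlying: pa-ezivdo-od-n
1. f -> v, p -> b, t -> d / _ Z: no change
2. 0 -> a / C _ C #: inserts after position(s) 10: paezivdoodan
3. f -> v, k -> g, p -> b, s -> z, t -> d / V _ V: no change
4. e -> o, i -> u / B C0 _: fires at position(s) 3: paozivdoodan
surface: paozivdoodan

cell CASE=du, NUM=vo, KEL=ri:
underlying: vi-ezivdo-i-n
1. f -> v, p -> b, t -> d / _ Z: no change
2. 0 -> a / C _ C #: no change
3. f -> v, k -> g, p -> b, s -> z, t -> d / V _ V: no change
4. e -> o, i -> u / B C0 _: fires at position(s) 9: viezivdoun
surface: viezivdoun


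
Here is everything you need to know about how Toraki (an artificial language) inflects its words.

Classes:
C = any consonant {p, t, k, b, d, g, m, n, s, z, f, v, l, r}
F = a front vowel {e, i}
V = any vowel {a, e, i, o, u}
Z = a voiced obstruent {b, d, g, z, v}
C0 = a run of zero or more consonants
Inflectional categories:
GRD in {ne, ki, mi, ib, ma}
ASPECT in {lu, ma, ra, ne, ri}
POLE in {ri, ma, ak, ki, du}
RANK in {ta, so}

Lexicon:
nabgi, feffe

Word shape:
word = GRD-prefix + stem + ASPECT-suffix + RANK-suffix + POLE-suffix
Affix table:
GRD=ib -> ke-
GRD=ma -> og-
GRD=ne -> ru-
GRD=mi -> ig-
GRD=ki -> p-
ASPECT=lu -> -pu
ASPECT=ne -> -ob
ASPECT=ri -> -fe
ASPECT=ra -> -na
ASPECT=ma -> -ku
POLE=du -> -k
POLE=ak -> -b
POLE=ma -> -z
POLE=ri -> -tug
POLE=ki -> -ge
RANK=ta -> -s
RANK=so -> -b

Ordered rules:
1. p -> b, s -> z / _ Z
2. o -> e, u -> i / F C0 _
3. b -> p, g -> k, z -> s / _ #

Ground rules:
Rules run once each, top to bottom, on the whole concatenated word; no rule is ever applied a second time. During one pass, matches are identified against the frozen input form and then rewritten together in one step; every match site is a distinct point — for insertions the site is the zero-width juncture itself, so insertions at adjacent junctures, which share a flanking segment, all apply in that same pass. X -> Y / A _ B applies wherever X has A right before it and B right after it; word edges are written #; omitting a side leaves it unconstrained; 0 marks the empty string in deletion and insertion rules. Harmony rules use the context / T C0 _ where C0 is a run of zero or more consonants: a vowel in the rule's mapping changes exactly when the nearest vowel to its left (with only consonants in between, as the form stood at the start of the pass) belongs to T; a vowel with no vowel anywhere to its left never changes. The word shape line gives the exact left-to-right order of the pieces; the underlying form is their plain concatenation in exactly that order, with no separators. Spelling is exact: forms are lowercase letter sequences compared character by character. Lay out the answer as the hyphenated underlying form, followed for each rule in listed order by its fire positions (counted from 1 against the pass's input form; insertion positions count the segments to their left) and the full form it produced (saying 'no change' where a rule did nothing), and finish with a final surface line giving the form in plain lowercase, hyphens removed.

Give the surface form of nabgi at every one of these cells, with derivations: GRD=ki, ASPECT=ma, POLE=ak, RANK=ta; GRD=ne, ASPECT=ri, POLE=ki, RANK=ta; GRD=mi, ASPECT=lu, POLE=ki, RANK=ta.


cell GRD=ki, ASPECT=ma, POLE=ak, RANK=ta:
underlying: p-nabgi-ku-s-b
1. p -> b, s -> z / _ Z: fires at position(s) 9: pnabgikuzb
2. o -> e, u -> i / F C0 _: fires at position(s) 8: pnabgikizb
3. b -> p, g -> k, z -> s / _ #: fires at position(s) 10: pnabgikizp
surface: pnabgikizp

cell GRD=ne, ASPECT=ri, POLE=ki, RANK=ta:
underlying: ru-nabgi-fe-s-ge
1. p -> b, s -> z / _ Z: fires at position(s) 10: runabgifezge
2. o -> e, u -> i / F C0 _: no change
3. b -> p, g -> k, z -> s / _ #: no change
surface: runabgifezge

cell GRD=mi, ASPECT=lu, POLE=ki, RANK=ta:
underlying: ig-nabgi-pu-s-ge
1. p -> b, s -> z / _ Z: fires at position(s) 10: ignabgipuzge
2. o -> e, u -> i / F C0 _: fires at position(s) 9: ignabgipizge
3. b -> p, g -> k, z -> s / _ #: no change
surface: ignabgipizge


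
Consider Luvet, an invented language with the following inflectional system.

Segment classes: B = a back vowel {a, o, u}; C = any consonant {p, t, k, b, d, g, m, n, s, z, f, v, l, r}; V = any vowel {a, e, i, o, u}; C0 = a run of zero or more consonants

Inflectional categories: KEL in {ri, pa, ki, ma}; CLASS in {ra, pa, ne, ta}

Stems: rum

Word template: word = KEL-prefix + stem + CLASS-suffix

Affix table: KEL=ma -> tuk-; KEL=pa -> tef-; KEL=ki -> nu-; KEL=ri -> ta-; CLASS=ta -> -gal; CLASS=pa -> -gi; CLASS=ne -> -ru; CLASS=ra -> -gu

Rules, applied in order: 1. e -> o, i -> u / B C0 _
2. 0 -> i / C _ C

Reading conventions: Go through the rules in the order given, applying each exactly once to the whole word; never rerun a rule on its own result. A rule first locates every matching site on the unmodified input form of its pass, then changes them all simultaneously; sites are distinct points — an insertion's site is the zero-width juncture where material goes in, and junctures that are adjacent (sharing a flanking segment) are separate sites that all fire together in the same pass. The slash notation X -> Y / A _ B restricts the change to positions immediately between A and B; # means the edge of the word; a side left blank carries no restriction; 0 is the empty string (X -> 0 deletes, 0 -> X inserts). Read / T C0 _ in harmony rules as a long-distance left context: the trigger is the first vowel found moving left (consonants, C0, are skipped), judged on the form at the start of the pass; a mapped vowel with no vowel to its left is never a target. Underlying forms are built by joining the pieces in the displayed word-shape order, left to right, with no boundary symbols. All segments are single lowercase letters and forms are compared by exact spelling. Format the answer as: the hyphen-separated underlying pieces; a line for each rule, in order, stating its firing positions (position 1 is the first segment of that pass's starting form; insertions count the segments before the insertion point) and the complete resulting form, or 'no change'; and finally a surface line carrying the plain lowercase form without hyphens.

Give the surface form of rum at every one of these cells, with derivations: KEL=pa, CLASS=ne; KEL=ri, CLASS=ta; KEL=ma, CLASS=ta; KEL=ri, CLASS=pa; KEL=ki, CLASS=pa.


cell KEL=pa, CLASS=ne:
underlying: tef-rum-ru
1. e -> o, i -> u / B C0 _: no change
2. 0 -> i / C _ C: inserts after position(s) 3, 6: tefirumiru
surface: tefirumiru

cell KEL=ri, CLASS=ta:
underlying: ta-rum-gal
1. e -> o, i -> u / B C0 _: no change
2. 0 -> i / C _ C: inserts after position(s) 5: tarumigal
surface: tarumigal

cell KEL=ma, CLASS=ta:
underlying: tuk-rum-gal
1. e -> o, i -> u / B C0 _: no change
2. 0 -> i / C _ C: inserts after position(s) 3, 6: tukirumigal
surface: tukirumigal

cell KEL=ri, CLASS=pa:
underlying: ta-rum-gi
1. e -> o, i -> u / B C0 _: fires at position(s) 7: tarumgu
2. 0 -> i / C _ C: inserts after position(s) 5: tarumigu
surface: tarumigu

cell KEL=ki, CLASS=pa:
underlying: nu-rum-gi
1. e -> o, i -> u / B C0 _: fires at position(s) 7: nurumgu
2. 0 -> i / C _ C: inserts after position(s) 5: nurumigu
surface: nurumigu


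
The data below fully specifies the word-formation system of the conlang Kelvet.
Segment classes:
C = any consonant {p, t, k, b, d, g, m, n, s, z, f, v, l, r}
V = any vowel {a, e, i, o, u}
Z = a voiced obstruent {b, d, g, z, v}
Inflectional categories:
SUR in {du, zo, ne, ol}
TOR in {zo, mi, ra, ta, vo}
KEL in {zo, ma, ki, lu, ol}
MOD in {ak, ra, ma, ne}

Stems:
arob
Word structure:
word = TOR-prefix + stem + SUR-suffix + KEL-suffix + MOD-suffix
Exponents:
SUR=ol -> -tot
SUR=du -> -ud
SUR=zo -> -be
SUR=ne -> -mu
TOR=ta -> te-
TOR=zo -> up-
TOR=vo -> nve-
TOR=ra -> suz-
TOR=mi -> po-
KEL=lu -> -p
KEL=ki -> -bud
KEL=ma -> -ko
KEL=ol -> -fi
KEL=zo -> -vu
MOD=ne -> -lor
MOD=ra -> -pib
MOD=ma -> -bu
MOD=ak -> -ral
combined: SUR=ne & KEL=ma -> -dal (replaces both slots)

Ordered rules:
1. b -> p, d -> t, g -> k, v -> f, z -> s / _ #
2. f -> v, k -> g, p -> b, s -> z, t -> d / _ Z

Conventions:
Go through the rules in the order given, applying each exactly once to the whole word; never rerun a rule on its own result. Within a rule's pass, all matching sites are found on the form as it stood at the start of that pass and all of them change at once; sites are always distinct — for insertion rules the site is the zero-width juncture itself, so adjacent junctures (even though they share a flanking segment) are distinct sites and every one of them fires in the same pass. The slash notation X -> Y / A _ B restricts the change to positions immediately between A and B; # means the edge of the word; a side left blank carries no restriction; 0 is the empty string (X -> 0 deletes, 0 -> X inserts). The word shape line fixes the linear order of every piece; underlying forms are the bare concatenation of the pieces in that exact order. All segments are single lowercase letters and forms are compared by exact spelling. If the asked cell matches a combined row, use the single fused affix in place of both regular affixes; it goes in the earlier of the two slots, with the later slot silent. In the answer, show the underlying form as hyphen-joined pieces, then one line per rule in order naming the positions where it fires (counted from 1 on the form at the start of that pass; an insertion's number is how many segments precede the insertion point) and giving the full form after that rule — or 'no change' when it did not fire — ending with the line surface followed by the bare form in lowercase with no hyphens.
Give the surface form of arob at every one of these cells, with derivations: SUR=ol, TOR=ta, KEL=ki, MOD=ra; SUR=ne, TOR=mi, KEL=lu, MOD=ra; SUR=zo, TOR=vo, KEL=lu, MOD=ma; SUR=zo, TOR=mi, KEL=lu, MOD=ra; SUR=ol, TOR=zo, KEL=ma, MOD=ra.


cell SUR=ol, TOR=ta, KEL=ki, MOD=ra:
underlying: te-arob-tot-bud-pib
1. b -> p, d -> t, g -> k, v -> f, z -> s / _ #: fires at position(s) 15: tearobtotbudpip
2. f -> v, k -> g, p -> b, s -> z, t -> d / _ Z: fires at position(s) 9: tearobtodbudpip
surface: tearobtodbudpip

cell SUR=ne, TOR=mi, KEL=lu, MOD=ra:
underlying: po-arob-mu-p-pib
1. b -> p, d -> t, g -> k, v -> f, z -> s / _ #: fires at position(s) 12: poarobmuppip
2. f -> v, k -> g, p -> b, s -> z, t -> d / _ Z: no change
surface: poarobmuppip

cell SUR=zo, TOR=vo, KEL=lu, MOD=ma:
underlying: nve-arob-be-p-bu
1. b -> p, d -> t, g -> k, v -> f, z -> s / _ #: no change
2. f -> v, k -> g, p -> b, s -> z, t -> d / _ Z: fires at position(s) 10: nvearobbebbu
surface: nvearobbebbu

cell SUR=zo, TOR=mi, KEL=lu, MOD=ra:
underlying: po-arob-be-p-pib
1. b -> p, d -> t, g -> k, v -> f, z -> s / _ #: fires at position(s) 12: poarobbeppip
2. f -> v, k -> g, p -> b, s -> z, t -> d / _ Z: no change
surface: poarobbeppip

cell SUR=ol, TOR=zo, KEL=ma, MOD=ra:
underlying: up-arob-tot-ko-pib
1. b -> p, d -> t, g -> k, v -> f, z -> s / _ #: fires at position(s) 14: uparobtotkopip
2. f -> v, k -> g, p -> b, s -> z, t -> d / _ Z: no change
surface: uparobtotkopip


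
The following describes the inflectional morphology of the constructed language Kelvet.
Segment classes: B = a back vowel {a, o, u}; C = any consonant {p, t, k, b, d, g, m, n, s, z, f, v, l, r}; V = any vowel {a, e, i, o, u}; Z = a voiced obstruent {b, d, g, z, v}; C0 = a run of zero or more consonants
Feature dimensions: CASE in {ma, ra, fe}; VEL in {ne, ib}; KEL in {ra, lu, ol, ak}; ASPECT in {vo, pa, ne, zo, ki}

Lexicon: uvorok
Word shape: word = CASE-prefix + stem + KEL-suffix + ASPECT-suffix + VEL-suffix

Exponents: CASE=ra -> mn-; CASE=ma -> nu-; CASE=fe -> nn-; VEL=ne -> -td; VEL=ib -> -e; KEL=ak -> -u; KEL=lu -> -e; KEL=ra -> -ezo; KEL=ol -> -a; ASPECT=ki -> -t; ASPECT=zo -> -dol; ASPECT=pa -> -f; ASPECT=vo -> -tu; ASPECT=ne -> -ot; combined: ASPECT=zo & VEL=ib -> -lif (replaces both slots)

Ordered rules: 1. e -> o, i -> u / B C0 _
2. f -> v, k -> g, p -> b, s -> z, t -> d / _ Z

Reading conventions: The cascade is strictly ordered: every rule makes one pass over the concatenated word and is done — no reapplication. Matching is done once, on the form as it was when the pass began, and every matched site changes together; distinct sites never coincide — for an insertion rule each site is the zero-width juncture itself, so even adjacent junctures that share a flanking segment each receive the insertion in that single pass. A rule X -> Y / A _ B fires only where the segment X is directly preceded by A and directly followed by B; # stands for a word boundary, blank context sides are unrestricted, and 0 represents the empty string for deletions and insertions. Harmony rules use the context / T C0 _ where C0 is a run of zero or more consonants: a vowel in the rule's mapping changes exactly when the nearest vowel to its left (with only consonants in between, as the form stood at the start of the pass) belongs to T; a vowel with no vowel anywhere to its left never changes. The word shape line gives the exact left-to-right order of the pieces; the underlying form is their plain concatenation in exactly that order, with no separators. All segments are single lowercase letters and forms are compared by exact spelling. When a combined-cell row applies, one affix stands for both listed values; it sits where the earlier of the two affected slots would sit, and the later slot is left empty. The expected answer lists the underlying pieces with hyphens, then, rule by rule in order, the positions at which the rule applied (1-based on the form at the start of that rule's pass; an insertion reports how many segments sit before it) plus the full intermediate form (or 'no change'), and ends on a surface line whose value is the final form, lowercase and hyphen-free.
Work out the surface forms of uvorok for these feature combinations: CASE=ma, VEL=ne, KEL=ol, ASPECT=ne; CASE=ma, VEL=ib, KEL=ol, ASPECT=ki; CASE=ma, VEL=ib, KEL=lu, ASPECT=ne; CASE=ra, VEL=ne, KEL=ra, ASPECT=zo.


cell CASE=ma, VEL=ne, KEL=ol, ASPECT=ne:
underlying: nu-uvorok-a-ot-td
1. e -> o, i -> u / B C0 _: no change
2. f -> v, k -> g, p -> b, s -> z, t -> d / _ Z: fires at position(s) 12: nuuvorokaotdd
surface: nuuvorokaotdd

cell CASE=ma, VEL=ib, KEL=ol, ASPECT=ki:
underlying: nu-uvorok-a-t-e
1. e -> o, i -> u / B C0 _: fires at position(s) 11: nuuvorokato
2. f -> v, k -> g, p -> b, s -> z, t -> d / _ Z: no change
surface: nuuvorokato

cell CASE=ma, VEL=ib, KEL=lu, ASPECT=ne:
underlying: nu-uvorok-e-ot-e
1. e -> o, i -> u / B C0 _: fires at position(s) 9, 12: nuuvorokooto
2. f -> v, k -> g, p -> b, s -> z, t -> d / _ Z: no change
surface: nuuvorokooto

cell CASE=ra, VEL=ne, KEL=ra, ASPECT=zo:
underlying: mn-uvorok-ezo-dol-td
1. e -> o, i -> u / B C0 _: fires at position(s) 9: mnuvorokozodoltd
2. f -> v, k -> g, p -> b, s -> z, t -> d / _ Z: fires at position(s) 15: mnuvorokozodoldd
surface: mnuvorokozodoldd


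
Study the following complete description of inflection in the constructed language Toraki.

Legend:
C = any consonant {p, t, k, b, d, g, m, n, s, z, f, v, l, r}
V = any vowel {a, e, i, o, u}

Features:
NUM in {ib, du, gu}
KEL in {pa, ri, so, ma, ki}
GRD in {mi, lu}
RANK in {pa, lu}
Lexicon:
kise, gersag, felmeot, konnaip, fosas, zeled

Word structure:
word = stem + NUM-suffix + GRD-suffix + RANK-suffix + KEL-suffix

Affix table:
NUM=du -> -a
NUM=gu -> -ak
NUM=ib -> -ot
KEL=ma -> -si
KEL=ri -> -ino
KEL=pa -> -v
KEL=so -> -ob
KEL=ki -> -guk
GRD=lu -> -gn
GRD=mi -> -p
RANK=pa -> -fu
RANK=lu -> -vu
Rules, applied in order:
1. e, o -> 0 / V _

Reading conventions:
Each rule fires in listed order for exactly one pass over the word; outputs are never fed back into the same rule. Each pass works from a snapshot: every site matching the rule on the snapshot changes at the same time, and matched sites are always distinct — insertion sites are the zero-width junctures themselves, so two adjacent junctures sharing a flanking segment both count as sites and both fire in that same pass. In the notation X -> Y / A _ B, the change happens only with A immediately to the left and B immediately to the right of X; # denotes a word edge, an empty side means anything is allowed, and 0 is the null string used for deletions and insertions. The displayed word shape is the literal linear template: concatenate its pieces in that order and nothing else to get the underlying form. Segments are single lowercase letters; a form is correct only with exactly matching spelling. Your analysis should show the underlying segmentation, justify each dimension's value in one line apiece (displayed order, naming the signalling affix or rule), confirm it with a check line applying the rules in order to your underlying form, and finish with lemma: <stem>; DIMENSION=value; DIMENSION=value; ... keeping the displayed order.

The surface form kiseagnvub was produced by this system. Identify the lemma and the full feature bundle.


underlying: kise-a-gn-vu-ob
NUM=du - signalled by the affix -a
KEL=so - signalled by the affix -ob
GRD=lu - signalled by the affix -gn
RANK=lu - signalled by the affix -vu
check: kiseagnvuob -> kiseagnvub
lemma: kise; NUM=du; KEL=so; GRD=lu; RANK=lu


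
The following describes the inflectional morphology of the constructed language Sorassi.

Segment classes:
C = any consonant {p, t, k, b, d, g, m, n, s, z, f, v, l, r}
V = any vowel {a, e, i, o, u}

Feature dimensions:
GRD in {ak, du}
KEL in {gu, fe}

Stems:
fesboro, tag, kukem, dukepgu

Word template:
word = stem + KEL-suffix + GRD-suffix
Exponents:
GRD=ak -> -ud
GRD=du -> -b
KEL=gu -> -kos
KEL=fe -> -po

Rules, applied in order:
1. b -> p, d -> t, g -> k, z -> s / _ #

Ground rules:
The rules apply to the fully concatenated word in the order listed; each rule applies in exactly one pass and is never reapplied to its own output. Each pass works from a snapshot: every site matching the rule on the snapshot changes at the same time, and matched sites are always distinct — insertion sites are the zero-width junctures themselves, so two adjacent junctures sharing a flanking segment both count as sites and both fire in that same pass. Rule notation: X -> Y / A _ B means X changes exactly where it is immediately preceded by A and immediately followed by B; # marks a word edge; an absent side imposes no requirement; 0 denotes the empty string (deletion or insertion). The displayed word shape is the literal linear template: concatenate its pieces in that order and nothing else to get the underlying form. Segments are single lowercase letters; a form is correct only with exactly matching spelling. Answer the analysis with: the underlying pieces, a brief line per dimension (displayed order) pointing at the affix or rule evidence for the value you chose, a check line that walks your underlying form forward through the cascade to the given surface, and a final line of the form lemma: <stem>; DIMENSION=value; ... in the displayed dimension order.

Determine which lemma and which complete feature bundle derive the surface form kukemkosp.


underlying: kukem-kos-b
GRD=du - signalled by the affix -b
KEL=gu - signalled by the affix -kos
check: kukemkosb -> kukemkosp
lemma: kukem; GRD=du; KEL=gu


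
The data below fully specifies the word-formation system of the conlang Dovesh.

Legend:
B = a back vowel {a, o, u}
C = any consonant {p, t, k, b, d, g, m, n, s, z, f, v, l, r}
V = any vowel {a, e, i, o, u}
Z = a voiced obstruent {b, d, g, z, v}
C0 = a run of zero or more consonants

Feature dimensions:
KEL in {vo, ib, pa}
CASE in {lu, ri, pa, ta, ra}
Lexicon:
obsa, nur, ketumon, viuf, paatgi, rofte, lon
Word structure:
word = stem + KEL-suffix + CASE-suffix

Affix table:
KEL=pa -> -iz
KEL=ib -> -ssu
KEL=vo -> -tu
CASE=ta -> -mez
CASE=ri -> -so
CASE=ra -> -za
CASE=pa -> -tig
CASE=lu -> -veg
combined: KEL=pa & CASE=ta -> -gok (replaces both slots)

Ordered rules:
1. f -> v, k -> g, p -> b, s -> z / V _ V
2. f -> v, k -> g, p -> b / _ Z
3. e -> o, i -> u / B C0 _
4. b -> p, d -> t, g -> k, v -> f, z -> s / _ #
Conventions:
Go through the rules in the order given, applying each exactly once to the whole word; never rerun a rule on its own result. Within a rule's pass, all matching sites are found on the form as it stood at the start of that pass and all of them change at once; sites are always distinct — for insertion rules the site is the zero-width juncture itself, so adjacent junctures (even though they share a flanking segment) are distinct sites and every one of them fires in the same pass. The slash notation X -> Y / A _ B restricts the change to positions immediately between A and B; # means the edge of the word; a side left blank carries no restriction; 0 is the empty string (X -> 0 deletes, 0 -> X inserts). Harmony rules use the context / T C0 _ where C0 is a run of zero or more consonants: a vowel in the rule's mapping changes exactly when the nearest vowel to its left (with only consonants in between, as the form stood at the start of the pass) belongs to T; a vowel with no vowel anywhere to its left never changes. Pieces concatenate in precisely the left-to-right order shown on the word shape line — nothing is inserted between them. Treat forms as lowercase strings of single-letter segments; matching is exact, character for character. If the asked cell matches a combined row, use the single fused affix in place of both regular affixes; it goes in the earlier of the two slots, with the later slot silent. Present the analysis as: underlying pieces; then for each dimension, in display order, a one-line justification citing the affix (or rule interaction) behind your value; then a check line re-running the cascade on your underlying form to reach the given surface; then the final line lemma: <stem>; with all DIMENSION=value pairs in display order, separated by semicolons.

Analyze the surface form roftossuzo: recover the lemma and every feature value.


underlying: rofte-ssu-so
KEL=ib - signalled by the affix -ssu
CASE=ri - signalled by the affix -so
check: roftessuso -> roftessuzo -> roftessuzo -> roftossuzo -> roftossuzo
lemma: rofte; KEL=ib; CASE=ri


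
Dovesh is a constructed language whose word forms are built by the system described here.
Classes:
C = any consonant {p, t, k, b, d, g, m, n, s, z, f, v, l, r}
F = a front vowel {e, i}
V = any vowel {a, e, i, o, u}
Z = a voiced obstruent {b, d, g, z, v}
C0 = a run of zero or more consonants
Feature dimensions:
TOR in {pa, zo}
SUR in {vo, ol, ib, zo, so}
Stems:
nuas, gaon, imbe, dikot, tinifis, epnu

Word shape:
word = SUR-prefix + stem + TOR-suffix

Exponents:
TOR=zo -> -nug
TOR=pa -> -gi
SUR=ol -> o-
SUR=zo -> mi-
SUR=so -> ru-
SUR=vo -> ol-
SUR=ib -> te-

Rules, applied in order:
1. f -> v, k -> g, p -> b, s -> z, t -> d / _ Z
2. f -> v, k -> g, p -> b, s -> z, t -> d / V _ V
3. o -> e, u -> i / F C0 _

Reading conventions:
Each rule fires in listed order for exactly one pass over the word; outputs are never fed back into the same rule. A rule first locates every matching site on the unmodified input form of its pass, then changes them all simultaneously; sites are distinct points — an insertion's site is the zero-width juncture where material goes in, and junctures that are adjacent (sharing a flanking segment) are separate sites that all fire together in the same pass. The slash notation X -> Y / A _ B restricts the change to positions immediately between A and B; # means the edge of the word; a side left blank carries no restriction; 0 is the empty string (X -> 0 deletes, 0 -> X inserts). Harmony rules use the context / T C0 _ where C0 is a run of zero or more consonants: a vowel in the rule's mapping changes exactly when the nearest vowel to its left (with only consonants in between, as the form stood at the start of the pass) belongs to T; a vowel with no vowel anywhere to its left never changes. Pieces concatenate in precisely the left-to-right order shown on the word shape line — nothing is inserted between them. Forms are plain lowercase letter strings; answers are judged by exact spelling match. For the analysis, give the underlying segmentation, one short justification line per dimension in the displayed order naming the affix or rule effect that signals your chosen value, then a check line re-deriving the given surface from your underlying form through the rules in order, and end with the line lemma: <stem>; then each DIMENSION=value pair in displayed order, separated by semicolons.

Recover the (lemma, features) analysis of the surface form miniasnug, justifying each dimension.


underlying: mi-nuas-nug
TOR=zo - signalled by the affix -nug
SUR=zo - signalled by the affix mi-
check: minuasnug -> minuasnug -> minuasnug -> miniasnug
lemma: nuas; TOR=zo; SUR=zo


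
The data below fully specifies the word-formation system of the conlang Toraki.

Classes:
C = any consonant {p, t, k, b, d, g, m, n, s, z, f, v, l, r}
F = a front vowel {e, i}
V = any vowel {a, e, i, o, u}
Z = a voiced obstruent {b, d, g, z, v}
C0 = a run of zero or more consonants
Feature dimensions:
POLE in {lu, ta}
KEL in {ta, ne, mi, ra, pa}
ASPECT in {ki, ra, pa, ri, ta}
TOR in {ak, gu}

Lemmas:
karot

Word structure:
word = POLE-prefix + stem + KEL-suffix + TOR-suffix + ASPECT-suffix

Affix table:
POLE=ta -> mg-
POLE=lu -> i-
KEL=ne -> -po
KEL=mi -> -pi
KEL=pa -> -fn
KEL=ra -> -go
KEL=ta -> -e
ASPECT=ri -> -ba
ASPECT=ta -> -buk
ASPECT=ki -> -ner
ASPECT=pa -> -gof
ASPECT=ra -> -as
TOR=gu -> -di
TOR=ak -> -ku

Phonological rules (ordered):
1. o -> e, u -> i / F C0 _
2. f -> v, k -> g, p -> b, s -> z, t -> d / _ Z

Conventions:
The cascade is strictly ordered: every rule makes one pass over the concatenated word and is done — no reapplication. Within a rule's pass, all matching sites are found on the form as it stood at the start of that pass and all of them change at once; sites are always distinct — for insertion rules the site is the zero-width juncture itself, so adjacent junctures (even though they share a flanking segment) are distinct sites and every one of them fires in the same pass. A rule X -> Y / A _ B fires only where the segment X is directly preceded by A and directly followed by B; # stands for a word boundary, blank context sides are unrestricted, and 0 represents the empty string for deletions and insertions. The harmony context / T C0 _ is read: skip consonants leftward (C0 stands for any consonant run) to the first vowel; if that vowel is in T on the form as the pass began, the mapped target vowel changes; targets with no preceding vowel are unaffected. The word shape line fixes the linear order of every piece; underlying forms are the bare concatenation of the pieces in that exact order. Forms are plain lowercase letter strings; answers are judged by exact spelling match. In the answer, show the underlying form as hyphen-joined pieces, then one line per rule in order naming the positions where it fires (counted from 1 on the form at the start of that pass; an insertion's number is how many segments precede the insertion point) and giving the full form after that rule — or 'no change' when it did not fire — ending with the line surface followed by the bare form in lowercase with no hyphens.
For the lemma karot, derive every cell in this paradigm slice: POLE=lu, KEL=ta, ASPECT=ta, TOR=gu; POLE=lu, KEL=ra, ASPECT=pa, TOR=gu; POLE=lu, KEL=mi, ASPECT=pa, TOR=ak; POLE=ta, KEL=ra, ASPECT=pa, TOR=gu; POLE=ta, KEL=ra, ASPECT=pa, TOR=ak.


cell POLE=lu, KEL=ta, ASPECT=ta, TOR=gu:
underlying: i-karot-e-di-buk
1. o -> e, u -> i / F C0 _: fires at position(s) 11: ikarotedibik
2. f -> v, k -> g, p -> b, s -> z, t -> d / _ Z: no change
surface: ikarotedibik

cell POLE=lu, KEL=ra, ASPECT=pa, TOR=gu:
underlying: i-karot-go-di-gof
1. o -> e, u -> i / F C0 _: fires at position(s) 12: ikarotgodigef
2. f -> v, k -> g, p -> b, s -> z, t -> d / _ Z: fires at position(s) 6: ikarodgodigef
surface: ikarodgodigef

cell POLE=lu, KEL=mi, ASPECT=pa, TOR=ak:
underlying: i-karot-pi-ku-gof
1. o -> e, u -> i / F C0 _: fires at position(s) 10: ikarotpikigof
2. f -> v, k -> g, p -> b, s -> z, t -> d / _ Z: no change
surface: ikarotpikigof

cell POLE=ta, KEL=ra, ASPECT=pa, TOR=gu:
underlying: mg-karot-go-di-gof
1. o -> e, u -> i / F C0 _: fires at position(s) 13: mgkarotgodigef
2. f -> v, k -> g, p -> b, s -> z, t -> d / _ Z: fires at position(s) 7: mgkarodgodigef
surface: mgkarodgodigef

cell POLE=ta, KEL=ra, ASPECT=pa, TOR=ak:
underlying: mg-karot-go-ku-gof
1. o -> e, u -> i / F C0 _: no change
2. f -> v, k -> g, p -> b, s -> z, t -> d / _ Z: fires at position(s) 7: mgkarodgokugof
surface: mgkarodgokugof


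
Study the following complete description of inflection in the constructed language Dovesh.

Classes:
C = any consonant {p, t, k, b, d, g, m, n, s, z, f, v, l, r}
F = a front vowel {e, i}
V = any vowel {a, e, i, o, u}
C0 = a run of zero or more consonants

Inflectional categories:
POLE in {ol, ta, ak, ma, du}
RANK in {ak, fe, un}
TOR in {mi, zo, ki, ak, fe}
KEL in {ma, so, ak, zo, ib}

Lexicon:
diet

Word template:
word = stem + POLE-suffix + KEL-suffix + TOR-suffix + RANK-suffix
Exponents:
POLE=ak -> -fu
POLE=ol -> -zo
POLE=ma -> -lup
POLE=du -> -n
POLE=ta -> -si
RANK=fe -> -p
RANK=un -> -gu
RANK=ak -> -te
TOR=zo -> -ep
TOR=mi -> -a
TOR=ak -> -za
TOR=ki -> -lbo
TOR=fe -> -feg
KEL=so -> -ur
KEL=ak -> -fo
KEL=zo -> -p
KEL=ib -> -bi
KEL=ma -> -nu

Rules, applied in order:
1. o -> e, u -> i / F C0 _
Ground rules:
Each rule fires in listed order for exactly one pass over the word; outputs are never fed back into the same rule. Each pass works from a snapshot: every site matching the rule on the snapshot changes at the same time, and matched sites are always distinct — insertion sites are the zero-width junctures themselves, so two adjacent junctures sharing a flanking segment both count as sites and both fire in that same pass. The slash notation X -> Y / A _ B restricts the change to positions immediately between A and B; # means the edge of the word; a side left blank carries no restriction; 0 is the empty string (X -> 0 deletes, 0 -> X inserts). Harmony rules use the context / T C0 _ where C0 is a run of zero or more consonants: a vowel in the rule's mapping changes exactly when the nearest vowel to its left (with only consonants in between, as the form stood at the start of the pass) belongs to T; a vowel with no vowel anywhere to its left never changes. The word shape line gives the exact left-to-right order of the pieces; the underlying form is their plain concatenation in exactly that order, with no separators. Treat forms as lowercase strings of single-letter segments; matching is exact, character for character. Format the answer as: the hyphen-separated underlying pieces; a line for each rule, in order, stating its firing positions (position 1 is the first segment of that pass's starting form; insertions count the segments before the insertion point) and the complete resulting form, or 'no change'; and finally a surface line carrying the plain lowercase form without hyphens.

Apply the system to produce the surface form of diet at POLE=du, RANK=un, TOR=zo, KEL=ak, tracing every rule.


underlying: diet-n-fo-ep-gu
1. o -> e, u -> i / F C0 _: fires at position(s) 7, 11: dietnfeepgi
surface: dietnfeepgi


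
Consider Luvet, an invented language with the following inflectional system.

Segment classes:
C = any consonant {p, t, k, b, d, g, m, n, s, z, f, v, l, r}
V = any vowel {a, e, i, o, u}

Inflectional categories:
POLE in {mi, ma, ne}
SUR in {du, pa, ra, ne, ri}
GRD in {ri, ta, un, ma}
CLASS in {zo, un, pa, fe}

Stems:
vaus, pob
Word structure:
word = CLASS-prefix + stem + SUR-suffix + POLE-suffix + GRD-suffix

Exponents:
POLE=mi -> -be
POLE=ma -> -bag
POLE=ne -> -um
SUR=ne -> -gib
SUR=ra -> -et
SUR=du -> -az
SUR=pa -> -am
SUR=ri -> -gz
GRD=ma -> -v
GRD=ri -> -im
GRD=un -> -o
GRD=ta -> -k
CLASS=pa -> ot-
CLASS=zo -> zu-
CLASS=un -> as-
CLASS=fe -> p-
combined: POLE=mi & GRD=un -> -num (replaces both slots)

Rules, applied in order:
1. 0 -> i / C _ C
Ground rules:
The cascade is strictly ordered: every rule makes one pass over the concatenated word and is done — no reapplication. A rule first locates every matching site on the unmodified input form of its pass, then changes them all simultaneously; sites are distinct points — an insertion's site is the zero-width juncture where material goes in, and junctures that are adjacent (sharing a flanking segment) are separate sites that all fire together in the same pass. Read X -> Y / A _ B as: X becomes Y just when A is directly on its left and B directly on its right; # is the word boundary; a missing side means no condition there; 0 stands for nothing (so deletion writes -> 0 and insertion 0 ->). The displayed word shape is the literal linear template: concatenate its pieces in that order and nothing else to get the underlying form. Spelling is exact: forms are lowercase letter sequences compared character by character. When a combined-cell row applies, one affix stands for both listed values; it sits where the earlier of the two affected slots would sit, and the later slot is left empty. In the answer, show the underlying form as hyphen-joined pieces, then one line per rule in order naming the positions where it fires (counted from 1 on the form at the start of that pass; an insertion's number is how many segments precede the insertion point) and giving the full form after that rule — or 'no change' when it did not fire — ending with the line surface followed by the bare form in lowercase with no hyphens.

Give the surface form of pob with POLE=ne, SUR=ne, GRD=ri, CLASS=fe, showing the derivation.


underlying: p-pob-gib-um-im
1. 0 -> i / C _ C: inserts after position(s) 1, 4: pipobigibumim
surface: pipobigibumim


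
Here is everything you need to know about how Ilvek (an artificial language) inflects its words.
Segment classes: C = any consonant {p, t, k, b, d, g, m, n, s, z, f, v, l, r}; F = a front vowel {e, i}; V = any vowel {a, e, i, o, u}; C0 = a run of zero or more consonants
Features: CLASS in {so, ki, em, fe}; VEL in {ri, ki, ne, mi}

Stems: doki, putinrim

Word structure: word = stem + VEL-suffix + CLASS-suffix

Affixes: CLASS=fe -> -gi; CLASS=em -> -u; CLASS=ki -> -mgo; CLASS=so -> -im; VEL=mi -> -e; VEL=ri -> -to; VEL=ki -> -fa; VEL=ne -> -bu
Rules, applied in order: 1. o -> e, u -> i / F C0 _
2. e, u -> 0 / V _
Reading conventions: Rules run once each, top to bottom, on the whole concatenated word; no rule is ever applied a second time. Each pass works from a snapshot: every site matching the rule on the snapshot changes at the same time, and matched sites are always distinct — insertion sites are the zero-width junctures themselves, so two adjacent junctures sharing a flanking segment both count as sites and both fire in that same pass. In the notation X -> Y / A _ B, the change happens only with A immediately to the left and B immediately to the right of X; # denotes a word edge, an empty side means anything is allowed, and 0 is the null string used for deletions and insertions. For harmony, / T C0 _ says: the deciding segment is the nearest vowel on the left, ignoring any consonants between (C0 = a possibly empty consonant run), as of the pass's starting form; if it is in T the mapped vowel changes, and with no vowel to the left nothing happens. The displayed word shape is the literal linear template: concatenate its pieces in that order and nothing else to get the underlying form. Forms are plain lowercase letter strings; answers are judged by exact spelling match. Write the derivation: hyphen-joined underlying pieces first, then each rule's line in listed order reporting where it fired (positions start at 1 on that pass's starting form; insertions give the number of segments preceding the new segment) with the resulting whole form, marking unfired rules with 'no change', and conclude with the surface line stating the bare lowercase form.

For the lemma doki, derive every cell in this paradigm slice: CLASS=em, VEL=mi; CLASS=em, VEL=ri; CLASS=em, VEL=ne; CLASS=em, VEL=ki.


cell CLASS=em, VEL=mi:
underlying: doki-e-u
1. o -> e, u -> i / F C0 _: fires at position(s) 6: dokiei
2. e, u -> 0 / V _: fires at position(s) 5: dokii
surface: dokii

cell CLASS=em, VEL=ri:
underlying: doki-to-u
1. o -> e, u -> i / F C0 _: fires at position(s) 6: dokiteu
2. e, u -> 0 / V _: fires at position(s) 7: dokite
surface: dokite

cell CLASS=em, VEL=ne:
underlying: doki-bu-u
1. o -> e, u -> i / F C0 _: fires at position(s) 6: dokibiu
2. e, u -> 0 / V _: fires at position(s) 7: dokibi
surface: dokibi

cell CLASS=em, VEL=ki:
underlying: doki-fa-u
1. o -> e, u -> i / F C0 _: no change
2. e, u -> 0 / V _: fires at position(s) 7: dokifa
surface: dokifa
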